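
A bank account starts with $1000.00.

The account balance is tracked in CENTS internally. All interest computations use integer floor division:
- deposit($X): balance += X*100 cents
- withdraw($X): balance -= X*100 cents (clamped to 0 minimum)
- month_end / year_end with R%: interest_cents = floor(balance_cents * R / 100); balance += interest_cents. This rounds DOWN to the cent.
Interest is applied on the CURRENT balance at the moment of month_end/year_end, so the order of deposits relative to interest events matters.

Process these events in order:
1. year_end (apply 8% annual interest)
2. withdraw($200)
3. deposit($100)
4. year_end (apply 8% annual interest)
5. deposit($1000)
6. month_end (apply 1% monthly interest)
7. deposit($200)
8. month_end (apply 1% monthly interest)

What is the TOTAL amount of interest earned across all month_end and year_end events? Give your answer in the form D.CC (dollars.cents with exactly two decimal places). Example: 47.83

Answer: 201.76

Derivation:
After 1 (year_end (apply 8% annual interest)): balance=$1080.00 total_interest=$80.00
After 2 (withdraw($200)): balance=$880.00 total_interest=$80.00
After 3 (deposit($100)): balance=$980.00 total_interest=$80.00
After 4 (year_end (apply 8% annual interest)): balance=$1058.40 total_interest=$158.40
After 5 (deposit($1000)): balance=$2058.40 total_interest=$158.40
After 6 (month_end (apply 1% monthly interest)): balance=$2078.98 total_interest=$178.98
After 7 (deposit($200)): balance=$2278.98 total_interest=$178.98
After 8 (month_end (apply 1% monthly interest)): balance=$2301.76 total_interest=$201.76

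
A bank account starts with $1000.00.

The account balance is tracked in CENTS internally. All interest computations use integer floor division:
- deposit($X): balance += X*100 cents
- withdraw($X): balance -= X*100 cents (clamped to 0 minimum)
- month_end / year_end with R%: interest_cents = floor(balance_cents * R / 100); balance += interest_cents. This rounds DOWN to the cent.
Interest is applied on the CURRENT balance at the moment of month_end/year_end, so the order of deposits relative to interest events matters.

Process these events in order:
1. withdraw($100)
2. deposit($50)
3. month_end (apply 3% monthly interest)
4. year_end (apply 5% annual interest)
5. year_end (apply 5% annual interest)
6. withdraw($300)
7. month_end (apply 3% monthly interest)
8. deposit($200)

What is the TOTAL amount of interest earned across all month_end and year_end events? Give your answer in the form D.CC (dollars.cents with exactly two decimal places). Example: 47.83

Answer: 152.15

Derivation:
After 1 (withdraw($100)): balance=$900.00 total_interest=$0.00
After 2 (deposit($50)): balance=$950.00 total_interest=$0.00
After 3 (month_end (apply 3% monthly interest)): balance=$978.50 total_interest=$28.50
After 4 (year_end (apply 5% annual interest)): balance=$1027.42 total_interest=$77.42
After 5 (year_end (apply 5% annual interest)): balance=$1078.79 total_interest=$128.79
After 6 (withdraw($300)): balance=$778.79 total_interest=$128.79
After 7 (month_end (apply 3% monthly interest)): balance=$802.15 total_interest=$152.15
After 8 (deposit($200)): balance=$1002.15 total_interest=$152.15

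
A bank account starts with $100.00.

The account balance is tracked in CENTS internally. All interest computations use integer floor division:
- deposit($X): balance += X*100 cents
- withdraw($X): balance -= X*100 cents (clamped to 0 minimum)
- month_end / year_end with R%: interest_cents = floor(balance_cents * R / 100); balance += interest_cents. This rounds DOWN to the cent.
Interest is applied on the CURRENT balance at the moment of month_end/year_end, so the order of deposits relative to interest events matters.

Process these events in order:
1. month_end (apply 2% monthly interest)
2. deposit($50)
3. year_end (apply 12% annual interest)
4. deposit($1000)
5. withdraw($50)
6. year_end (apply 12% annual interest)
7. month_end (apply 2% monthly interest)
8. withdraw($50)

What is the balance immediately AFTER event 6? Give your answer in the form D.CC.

After 1 (month_end (apply 2% monthly interest)): balance=$102.00 total_interest=$2.00
After 2 (deposit($50)): balance=$152.00 total_interest=$2.00
After 3 (year_end (apply 12% annual interest)): balance=$170.24 total_interest=$20.24
After 4 (deposit($1000)): balance=$1170.24 total_interest=$20.24
After 5 (withdraw($50)): balance=$1120.24 total_interest=$20.24
After 6 (year_end (apply 12% annual interest)): balance=$1254.66 total_interest=$154.66

Answer: 1254.66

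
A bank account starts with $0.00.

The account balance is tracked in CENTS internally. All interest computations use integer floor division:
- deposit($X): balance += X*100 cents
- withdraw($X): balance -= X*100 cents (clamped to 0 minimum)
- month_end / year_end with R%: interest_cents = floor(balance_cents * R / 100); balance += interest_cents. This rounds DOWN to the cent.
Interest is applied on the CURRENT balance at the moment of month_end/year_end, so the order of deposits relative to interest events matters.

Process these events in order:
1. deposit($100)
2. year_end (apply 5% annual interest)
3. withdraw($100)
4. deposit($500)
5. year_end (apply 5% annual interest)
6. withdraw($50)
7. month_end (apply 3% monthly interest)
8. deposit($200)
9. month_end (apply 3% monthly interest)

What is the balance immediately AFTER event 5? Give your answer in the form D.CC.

After 1 (deposit($100)): balance=$100.00 total_interest=$0.00
After 2 (year_end (apply 5% annual interest)): balance=$105.00 total_interest=$5.00
After 3 (withdraw($100)): balance=$5.00 total_interest=$5.00
After 4 (deposit($500)): balance=$505.00 total_interest=$5.00
After 5 (year_end (apply 5% annual interest)): balance=$530.25 total_interest=$30.25

Answer: 530.25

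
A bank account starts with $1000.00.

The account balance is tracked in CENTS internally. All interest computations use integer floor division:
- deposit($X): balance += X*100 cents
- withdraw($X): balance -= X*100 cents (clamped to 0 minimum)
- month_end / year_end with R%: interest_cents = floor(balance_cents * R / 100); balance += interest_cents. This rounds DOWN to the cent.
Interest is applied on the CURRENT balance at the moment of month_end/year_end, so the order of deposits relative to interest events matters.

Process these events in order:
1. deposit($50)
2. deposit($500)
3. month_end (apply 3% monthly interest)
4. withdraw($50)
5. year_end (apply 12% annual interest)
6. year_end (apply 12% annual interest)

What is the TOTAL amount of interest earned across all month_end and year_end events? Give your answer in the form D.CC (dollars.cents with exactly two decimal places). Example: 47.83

After 1 (deposit($50)): balance=$1050.00 total_interest=$0.00
After 2 (deposit($500)): balance=$1550.00 total_interest=$0.00
After 3 (month_end (apply 3% monthly interest)): balance=$1596.50 total_interest=$46.50
After 4 (withdraw($50)): balance=$1546.50 total_interest=$46.50
After 5 (year_end (apply 12% annual interest)): balance=$1732.08 total_interest=$232.08
After 6 (year_end (apply 12% annual interest)): balance=$1939.92 total_interest=$439.92

Answer: 439.92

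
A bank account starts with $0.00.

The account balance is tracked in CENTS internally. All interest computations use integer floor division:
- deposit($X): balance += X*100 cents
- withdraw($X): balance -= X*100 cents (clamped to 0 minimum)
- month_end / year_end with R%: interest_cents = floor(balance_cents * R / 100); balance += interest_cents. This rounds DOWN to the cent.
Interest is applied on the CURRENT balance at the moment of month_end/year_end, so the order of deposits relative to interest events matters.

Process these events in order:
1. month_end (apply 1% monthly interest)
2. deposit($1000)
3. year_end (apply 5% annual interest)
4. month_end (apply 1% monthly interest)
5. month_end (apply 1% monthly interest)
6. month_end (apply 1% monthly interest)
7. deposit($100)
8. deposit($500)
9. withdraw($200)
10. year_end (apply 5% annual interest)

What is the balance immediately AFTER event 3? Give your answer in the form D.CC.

Answer: 1050.00

Derivation:
After 1 (month_end (apply 1% monthly interest)): balance=$0.00 total_interest=$0.00
After 2 (deposit($1000)): balance=$1000.00 total_interest=$0.00
After 3 (year_end (apply 5% annual interest)): balance=$1050.00 total_interest=$50.00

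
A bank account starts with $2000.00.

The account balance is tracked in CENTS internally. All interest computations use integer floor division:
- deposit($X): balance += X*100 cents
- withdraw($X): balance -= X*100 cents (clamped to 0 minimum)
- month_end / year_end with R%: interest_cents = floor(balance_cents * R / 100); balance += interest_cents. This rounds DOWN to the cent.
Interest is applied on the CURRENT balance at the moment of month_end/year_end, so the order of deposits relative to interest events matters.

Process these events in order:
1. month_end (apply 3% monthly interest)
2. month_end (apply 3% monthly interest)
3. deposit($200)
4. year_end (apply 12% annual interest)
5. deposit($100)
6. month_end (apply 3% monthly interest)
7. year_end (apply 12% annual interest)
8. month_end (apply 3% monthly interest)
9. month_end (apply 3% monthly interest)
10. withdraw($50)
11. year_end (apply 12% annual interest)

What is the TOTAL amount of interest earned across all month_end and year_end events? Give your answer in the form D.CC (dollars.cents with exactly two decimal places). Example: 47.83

Answer: 1395.47

Derivation:
After 1 (month_end (apply 3% monthly interest)): balance=$2060.00 total_interest=$60.00
After 2 (month_end (apply 3% monthly interest)): balance=$2121.80 total_interest=$121.80
After 3 (deposit($200)): balance=$2321.80 total_interest=$121.80
After 4 (year_end (apply 12% annual interest)): balance=$2600.41 total_interest=$400.41
After 5 (deposit($100)): balance=$2700.41 total_interest=$400.41
After 6 (month_end (apply 3% monthly interest)): balance=$2781.42 total_interest=$481.42
After 7 (year_end (apply 12% annual interest)): balance=$3115.19 total_interest=$815.19
After 8 (month_end (apply 3% monthly interest)): balance=$3208.64 total_interest=$908.64
After 9 (month_end (apply 3% monthly interest)): balance=$3304.89 total_interest=$1004.89
After 10 (withdraw($50)): balance=$3254.89 total_interest=$1004.89
After 11 (year_end (apply 12% annual interest)): balance=$3645.47 total_interest=$1395.47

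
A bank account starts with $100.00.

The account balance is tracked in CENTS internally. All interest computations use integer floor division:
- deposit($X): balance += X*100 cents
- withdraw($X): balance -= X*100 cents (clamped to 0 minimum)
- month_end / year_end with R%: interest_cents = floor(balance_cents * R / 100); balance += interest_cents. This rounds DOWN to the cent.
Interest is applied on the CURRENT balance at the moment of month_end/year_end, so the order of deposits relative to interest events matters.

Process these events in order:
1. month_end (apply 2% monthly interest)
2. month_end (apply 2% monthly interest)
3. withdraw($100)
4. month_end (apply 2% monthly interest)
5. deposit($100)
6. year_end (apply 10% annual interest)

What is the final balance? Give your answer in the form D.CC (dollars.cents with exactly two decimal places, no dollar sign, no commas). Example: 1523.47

After 1 (month_end (apply 2% monthly interest)): balance=$102.00 total_interest=$2.00
After 2 (month_end (apply 2% monthly interest)): balance=$104.04 total_interest=$4.04
After 3 (withdraw($100)): balance=$4.04 total_interest=$4.04
After 4 (month_end (apply 2% monthly interest)): balance=$4.12 total_interest=$4.12
After 5 (deposit($100)): balance=$104.12 total_interest=$4.12
After 6 (year_end (apply 10% annual interest)): balance=$114.53 total_interest=$14.53

Answer: 114.53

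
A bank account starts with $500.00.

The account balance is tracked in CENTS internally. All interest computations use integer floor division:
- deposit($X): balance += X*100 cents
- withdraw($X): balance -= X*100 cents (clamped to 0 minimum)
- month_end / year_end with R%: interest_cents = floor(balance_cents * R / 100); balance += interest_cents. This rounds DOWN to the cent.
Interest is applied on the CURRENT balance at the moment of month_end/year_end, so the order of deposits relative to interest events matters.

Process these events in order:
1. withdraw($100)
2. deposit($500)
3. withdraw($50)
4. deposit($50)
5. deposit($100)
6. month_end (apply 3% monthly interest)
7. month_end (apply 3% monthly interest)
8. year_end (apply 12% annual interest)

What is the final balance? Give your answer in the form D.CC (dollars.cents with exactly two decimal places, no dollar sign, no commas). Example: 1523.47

Answer: 1188.20

Derivation:
After 1 (withdraw($100)): balance=$400.00 total_interest=$0.00
After 2 (deposit($500)): balance=$900.00 total_interest=$0.00
After 3 (withdraw($50)): balance=$850.00 total_interest=$0.00
After 4 (deposit($50)): balance=$900.00 total_interest=$0.00
After 5 (deposit($100)): balance=$1000.00 total_interest=$0.00
After 6 (month_end (apply 3% monthly interest)): balance=$1030.00 total_interest=$30.00
After 7 (month_end (apply 3% monthly interest)): balance=$1060.90 total_interest=$60.90
After 8 (year_end (apply 12% annual interest)): balance=$1188.20 total_interest=$188.20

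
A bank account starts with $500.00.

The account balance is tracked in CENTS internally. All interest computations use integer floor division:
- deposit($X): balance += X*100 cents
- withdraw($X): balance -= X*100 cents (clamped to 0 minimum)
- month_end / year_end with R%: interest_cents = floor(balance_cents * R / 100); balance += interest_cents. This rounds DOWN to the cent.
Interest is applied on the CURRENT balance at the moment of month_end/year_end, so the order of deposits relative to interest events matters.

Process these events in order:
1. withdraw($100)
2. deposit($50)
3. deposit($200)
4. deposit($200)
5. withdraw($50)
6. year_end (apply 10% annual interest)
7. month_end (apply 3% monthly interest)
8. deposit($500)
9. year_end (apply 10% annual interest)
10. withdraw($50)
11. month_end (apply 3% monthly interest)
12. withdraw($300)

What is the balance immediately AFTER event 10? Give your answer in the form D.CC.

Answer: 1497.04

Derivation:
After 1 (withdraw($100)): balance=$400.00 total_interest=$0.00
After 2 (deposit($50)): balance=$450.00 total_interest=$0.00
After 3 (deposit($200)): balance=$650.00 total_interest=$0.00
After 4 (deposit($200)): balance=$850.00 total_interest=$0.00
After 5 (withdraw($50)): balance=$800.00 total_interest=$0.00
After 6 (year_end (apply 10% annual interest)): balance=$880.00 total_interest=$80.00
After 7 (month_end (apply 3% monthly interest)): balance=$906.40 total_interest=$106.40
After 8 (deposit($500)): balance=$1406.40 total_interest=$106.40
After 9 (year_end (apply 10% annual interest)): balance=$1547.04 total_interest=$247.04
After 10 (withdraw($50)): balance=$1497.04 total_interest=$247.04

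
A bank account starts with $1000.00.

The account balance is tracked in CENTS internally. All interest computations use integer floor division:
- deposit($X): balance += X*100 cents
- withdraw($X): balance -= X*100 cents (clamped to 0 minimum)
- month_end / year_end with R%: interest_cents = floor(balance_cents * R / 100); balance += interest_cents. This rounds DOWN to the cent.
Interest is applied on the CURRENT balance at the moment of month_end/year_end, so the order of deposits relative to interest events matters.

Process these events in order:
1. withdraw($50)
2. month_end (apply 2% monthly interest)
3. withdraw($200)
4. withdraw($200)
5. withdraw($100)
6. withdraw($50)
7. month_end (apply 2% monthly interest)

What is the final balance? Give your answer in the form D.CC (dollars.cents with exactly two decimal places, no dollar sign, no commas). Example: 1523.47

Answer: 427.38

Derivation:
After 1 (withdraw($50)): balance=$950.00 total_interest=$0.00
After 2 (month_end (apply 2% monthly interest)): balance=$969.00 total_interest=$19.00
After 3 (withdraw($200)): balance=$769.00 total_interest=$19.00
After 4 (withdraw($200)): balance=$569.00 total_interest=$19.00
After 5 (withdraw($100)): balance=$469.00 total_interest=$19.00
After 6 (withdraw($50)): balance=$419.00 total_interest=$19.00
After 7 (month_end (apply 2% monthly interest)): balance=$427.38 total_interest=$27.38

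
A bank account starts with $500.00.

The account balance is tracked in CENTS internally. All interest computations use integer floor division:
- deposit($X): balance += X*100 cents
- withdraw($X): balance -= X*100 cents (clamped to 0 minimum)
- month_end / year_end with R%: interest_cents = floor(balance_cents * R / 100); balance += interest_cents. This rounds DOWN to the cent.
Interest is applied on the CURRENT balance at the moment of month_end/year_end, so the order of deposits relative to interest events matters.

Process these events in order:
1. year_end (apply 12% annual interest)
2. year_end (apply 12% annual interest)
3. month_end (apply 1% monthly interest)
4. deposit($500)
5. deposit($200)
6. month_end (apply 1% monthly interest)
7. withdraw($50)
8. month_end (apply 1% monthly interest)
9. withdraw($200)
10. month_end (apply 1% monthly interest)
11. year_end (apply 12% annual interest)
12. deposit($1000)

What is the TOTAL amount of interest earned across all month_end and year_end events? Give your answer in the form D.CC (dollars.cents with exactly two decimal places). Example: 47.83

After 1 (year_end (apply 12% annual interest)): balance=$560.00 total_interest=$60.00
After 2 (year_end (apply 12% annual interest)): balance=$627.20 total_interest=$127.20
After 3 (month_end (apply 1% monthly interest)): balance=$633.47 total_interest=$133.47
After 4 (deposit($500)): balance=$1133.47 total_interest=$133.47
After 5 (deposit($200)): balance=$1333.47 total_interest=$133.47
After 6 (month_end (apply 1% monthly interest)): balance=$1346.80 total_interest=$146.80
After 7 (withdraw($50)): balance=$1296.80 total_interest=$146.80
After 8 (month_end (apply 1% monthly interest)): balance=$1309.76 total_interest=$159.76
After 9 (withdraw($200)): balance=$1109.76 total_interest=$159.76
After 10 (month_end (apply 1% monthly interest)): balance=$1120.85 total_interest=$170.85
After 11 (year_end (apply 12% annual interest)): balance=$1255.35 total_interest=$305.35
After 12 (deposit($1000)): balance=$2255.35 total_interest=$305.35

Answer: 305.35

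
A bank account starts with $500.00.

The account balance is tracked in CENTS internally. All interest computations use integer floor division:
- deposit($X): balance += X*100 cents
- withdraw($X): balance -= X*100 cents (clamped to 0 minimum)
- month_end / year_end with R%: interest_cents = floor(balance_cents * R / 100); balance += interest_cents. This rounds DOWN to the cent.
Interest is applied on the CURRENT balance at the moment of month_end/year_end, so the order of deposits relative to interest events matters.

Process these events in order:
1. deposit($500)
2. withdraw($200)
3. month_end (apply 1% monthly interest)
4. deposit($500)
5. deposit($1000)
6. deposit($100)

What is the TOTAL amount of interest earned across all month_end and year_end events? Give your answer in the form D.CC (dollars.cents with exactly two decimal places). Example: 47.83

Answer: 8.00

Derivation:
After 1 (deposit($500)): balance=$1000.00 total_interest=$0.00
After 2 (withdraw($200)): balance=$800.00 total_interest=$0.00
After 3 (month_end (apply 1% monthly interest)): balance=$808.00 total_interest=$8.00
After 4 (deposit($500)): balance=$1308.00 total_interest=$8.00
After 5 (deposit($1000)): balance=$2308.00 total_interest=$8.00
After 6 (deposit($100)): balance=$2408.00 total_interest=$8.00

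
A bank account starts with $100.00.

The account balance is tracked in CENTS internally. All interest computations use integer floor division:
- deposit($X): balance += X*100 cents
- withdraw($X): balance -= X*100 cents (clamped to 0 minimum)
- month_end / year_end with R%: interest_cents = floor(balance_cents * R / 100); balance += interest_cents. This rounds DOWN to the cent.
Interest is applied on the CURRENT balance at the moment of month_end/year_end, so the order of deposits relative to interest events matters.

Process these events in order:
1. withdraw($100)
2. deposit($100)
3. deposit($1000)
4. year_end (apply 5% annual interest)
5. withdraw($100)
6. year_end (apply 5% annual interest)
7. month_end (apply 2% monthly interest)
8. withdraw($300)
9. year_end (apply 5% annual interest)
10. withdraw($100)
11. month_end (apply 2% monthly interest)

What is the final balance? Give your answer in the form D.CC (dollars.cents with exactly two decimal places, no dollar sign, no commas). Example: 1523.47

After 1 (withdraw($100)): balance=$0.00 total_interest=$0.00
After 2 (deposit($100)): balance=$100.00 total_interest=$0.00
After 3 (deposit($1000)): balance=$1100.00 total_interest=$0.00
After 4 (year_end (apply 5% annual interest)): balance=$1155.00 total_interest=$55.00
After 5 (withdraw($100)): balance=$1055.00 total_interest=$55.00
After 6 (year_end (apply 5% annual interest)): balance=$1107.75 total_interest=$107.75
After 7 (month_end (apply 2% monthly interest)): balance=$1129.90 total_interest=$129.90
After 8 (withdraw($300)): balance=$829.90 total_interest=$129.90
After 9 (year_end (apply 5% annual interest)): balance=$871.39 total_interest=$171.39
After 10 (withdraw($100)): balance=$771.39 total_interest=$171.39
After 11 (month_end (apply 2% monthly interest)): balance=$786.81 total_interest=$186.81

Answer: 786.81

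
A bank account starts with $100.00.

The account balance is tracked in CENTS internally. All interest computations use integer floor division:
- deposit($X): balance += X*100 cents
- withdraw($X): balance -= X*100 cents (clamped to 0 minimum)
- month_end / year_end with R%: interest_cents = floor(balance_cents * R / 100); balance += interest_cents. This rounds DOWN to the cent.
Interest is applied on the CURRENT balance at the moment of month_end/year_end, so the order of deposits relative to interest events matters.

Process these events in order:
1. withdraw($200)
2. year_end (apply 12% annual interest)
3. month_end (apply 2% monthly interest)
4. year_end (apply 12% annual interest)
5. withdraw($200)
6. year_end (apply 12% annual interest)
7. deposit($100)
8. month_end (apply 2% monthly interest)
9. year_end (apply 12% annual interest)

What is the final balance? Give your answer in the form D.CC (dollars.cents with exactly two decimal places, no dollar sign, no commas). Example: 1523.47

After 1 (withdraw($200)): balance=$0.00 total_interest=$0.00
After 2 (year_end (apply 12% annual interest)): balance=$0.00 total_interest=$0.00
After 3 (month_end (apply 2% monthly interest)): balance=$0.00 total_interest=$0.00
After 4 (year_end (apply 12% annual interest)): balance=$0.00 total_interest=$0.00
After 5 (withdraw($200)): balance=$0.00 total_interest=$0.00
After 6 (year_end (apply 12% annual interest)): balance=$0.00 total_interest=$0.00
After 7 (deposit($100)): balance=$100.00 total_interest=$0.00
After 8 (month_end (apply 2% monthly interest)): balance=$102.00 total_interest=$2.00
After 9 (year_end (apply 12% annual interest)): balance=$114.24 total_interest=$14.24

Answer: 114.24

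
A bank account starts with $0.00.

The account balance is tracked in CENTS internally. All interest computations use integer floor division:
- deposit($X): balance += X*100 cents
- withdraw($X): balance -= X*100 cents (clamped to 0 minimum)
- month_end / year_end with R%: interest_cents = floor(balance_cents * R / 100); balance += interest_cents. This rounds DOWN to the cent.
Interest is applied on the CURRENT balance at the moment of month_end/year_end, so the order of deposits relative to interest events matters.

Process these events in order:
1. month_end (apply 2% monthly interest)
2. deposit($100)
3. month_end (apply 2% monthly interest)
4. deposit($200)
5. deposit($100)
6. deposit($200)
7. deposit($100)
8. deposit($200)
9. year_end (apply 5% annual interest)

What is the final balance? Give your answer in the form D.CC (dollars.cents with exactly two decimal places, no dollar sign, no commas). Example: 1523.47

After 1 (month_end (apply 2% monthly interest)): balance=$0.00 total_interest=$0.00
After 2 (deposit($100)): balance=$100.00 total_interest=$0.00
After 3 (month_end (apply 2% monthly interest)): balance=$102.00 total_interest=$2.00
After 4 (deposit($200)): balance=$302.00 total_interest=$2.00
After 5 (deposit($100)): balance=$402.00 total_interest=$2.00
After 6 (deposit($200)): balance=$602.00 total_interest=$2.00
After 7 (deposit($100)): balance=$702.00 total_interest=$2.00
After 8 (deposit($200)): balance=$902.00 total_interest=$2.00
After 9 (year_end (apply 5% annual interest)): balance=$947.10 total_interest=$47.10

Answer: 947.10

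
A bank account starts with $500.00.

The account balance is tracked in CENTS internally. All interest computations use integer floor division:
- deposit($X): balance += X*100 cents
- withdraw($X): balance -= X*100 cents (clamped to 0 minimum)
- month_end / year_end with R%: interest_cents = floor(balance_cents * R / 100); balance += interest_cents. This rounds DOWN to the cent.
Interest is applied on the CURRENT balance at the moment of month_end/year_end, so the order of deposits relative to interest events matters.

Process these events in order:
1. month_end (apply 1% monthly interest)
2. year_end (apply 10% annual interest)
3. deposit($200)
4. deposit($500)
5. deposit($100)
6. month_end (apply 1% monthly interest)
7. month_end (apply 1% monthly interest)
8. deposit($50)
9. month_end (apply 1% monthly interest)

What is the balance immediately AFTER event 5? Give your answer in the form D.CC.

Answer: 1355.50

Derivation:
After 1 (month_end (apply 1% monthly interest)): balance=$505.00 total_interest=$5.00
After 2 (year_end (apply 10% annual interest)): balance=$555.50 total_interest=$55.50
After 3 (deposit($200)): balance=$755.50 total_interest=$55.50
After 4 (deposit($500)): balance=$1255.50 total_interest=$55.50
After 5 (deposit($100)): balance=$1355.50 total_interest=$55.50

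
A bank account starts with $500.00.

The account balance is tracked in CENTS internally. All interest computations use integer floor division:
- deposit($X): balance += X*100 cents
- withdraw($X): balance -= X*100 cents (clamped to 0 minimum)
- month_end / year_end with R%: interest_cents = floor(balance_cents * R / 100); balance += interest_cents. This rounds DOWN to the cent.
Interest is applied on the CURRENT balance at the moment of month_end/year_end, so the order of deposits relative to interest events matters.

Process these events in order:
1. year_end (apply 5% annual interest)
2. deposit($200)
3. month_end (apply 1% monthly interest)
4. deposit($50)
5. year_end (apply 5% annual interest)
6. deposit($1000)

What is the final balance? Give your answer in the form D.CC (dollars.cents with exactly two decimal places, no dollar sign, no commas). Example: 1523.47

Answer: 1821.36

Derivation:
After 1 (year_end (apply 5% annual interest)): balance=$525.00 total_interest=$25.00
After 2 (deposit($200)): balance=$725.00 total_interest=$25.00
After 3 (month_end (apply 1% monthly interest)): balance=$732.25 total_interest=$32.25
After 4 (deposit($50)): balance=$782.25 total_interest=$32.25
After 5 (year_end (apply 5% annual interest)): balance=$821.36 total_interest=$71.36
After 6 (deposit($1000)): balance=$1821.36 total_interest=$71.36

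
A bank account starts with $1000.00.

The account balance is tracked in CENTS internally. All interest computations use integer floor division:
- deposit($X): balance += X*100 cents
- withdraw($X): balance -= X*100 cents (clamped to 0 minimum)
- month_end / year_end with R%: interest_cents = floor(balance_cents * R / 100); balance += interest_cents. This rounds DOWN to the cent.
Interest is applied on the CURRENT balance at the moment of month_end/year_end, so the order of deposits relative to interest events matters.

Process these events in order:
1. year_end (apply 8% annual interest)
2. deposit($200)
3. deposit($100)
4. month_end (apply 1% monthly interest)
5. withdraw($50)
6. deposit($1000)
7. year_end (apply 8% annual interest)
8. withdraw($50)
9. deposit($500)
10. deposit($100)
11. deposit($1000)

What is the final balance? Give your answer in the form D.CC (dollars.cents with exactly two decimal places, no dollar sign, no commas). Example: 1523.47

Answer: 4081.30

Derivation:
After 1 (year_end (apply 8% annual interest)): balance=$1080.00 total_interest=$80.00
After 2 (deposit($200)): balance=$1280.00 total_interest=$80.00
After 3 (deposit($100)): balance=$1380.00 total_interest=$80.00
After 4 (month_end (apply 1% monthly interest)): balance=$1393.80 total_interest=$93.80
After 5 (withdraw($50)): balance=$1343.80 total_interest=$93.80
After 6 (deposit($1000)): balance=$2343.80 total_interest=$93.80
After 7 (year_end (apply 8% annual interest)): balance=$2531.30 total_interest=$281.30
After 8 (withdraw($50)): balance=$2481.30 total_interest=$281.30
After 9 (deposit($500)): balance=$2981.30 total_interest=$281.30
After 10 (deposit($100)): balance=$3081.30 total_interest=$281.30
After 11 (deposit($1000)): balance=$4081.30 total_interest=$281.30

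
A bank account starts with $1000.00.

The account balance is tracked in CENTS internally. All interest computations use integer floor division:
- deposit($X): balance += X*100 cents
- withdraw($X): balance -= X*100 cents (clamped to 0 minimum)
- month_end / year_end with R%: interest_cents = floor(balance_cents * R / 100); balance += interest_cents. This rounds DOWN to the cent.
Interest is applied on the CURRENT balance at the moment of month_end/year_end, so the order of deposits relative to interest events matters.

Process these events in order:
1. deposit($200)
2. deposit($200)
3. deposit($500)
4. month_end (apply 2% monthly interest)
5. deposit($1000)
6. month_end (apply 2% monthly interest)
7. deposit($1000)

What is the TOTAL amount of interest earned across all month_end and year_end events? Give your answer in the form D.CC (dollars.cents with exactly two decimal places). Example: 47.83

Answer: 96.76

Derivation:
After 1 (deposit($200)): balance=$1200.00 total_interest=$0.00
After 2 (deposit($200)): balance=$1400.00 total_interest=$0.00
After 3 (deposit($500)): balance=$1900.00 total_interest=$0.00
After 4 (month_end (apply 2% monthly interest)): balance=$1938.00 total_interest=$38.00
After 5 (deposit($1000)): balance=$2938.00 total_interest=$38.00
After 6 (month_end (apply 2% monthly interest)): balance=$2996.76 total_interest=$96.76
After 7 (deposit($1000)): balance=$3996.76 total_interest=$96.76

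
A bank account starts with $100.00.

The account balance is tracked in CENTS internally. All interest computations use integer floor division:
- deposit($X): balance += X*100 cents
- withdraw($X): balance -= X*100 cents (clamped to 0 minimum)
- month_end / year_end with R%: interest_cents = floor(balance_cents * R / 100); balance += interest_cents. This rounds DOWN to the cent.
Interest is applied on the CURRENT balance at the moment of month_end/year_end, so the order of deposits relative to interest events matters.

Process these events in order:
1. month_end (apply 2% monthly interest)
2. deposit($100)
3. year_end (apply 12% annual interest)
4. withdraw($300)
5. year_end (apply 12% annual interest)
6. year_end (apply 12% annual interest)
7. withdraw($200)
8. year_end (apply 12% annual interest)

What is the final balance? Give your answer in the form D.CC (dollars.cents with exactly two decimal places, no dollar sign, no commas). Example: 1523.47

After 1 (month_end (apply 2% monthly interest)): balance=$102.00 total_interest=$2.00
After 2 (deposit($100)): balance=$202.00 total_interest=$2.00
After 3 (year_end (apply 12% annual interest)): balance=$226.24 total_interest=$26.24
After 4 (withdraw($300)): balance=$0.00 total_interest=$26.24
After 5 (year_end (apply 12% annual interest)): balance=$0.00 total_interest=$26.24
After 6 (year_end (apply 12% annual interest)): balance=$0.00 total_interest=$26.24
After 7 (withdraw($200)): balance=$0.00 total_interest=$26.24
After 8 (year_end (apply 12% annual interest)): balance=$0.00 total_interest=$26.24

Answer: 0.00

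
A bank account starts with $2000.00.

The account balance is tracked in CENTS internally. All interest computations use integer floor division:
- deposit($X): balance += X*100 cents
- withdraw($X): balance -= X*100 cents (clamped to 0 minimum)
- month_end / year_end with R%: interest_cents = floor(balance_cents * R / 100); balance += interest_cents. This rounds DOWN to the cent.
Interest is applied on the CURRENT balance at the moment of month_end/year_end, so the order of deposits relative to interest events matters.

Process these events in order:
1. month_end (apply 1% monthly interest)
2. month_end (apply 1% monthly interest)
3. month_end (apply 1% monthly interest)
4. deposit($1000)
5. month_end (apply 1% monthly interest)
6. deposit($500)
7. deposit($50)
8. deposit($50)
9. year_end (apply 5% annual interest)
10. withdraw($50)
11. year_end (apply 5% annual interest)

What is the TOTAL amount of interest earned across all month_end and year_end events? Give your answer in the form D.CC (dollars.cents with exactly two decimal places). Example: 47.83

After 1 (month_end (apply 1% monthly interest)): balance=$2020.00 total_interest=$20.00
After 2 (month_end (apply 1% monthly interest)): balance=$2040.20 total_interest=$40.20
After 3 (month_end (apply 1% monthly interest)): balance=$2060.60 total_interest=$60.60
After 4 (deposit($1000)): balance=$3060.60 total_interest=$60.60
After 5 (month_end (apply 1% monthly interest)): balance=$3091.20 total_interest=$91.20
After 6 (deposit($500)): balance=$3591.20 total_interest=$91.20
After 7 (deposit($50)): balance=$3641.20 total_interest=$91.20
After 8 (deposit($50)): balance=$3691.20 total_interest=$91.20
After 9 (year_end (apply 5% annual interest)): balance=$3875.76 total_interest=$275.76
After 10 (withdraw($50)): balance=$3825.76 total_interest=$275.76
After 11 (year_end (apply 5% annual interest)): balance=$4017.04 total_interest=$467.04

Answer: 467.04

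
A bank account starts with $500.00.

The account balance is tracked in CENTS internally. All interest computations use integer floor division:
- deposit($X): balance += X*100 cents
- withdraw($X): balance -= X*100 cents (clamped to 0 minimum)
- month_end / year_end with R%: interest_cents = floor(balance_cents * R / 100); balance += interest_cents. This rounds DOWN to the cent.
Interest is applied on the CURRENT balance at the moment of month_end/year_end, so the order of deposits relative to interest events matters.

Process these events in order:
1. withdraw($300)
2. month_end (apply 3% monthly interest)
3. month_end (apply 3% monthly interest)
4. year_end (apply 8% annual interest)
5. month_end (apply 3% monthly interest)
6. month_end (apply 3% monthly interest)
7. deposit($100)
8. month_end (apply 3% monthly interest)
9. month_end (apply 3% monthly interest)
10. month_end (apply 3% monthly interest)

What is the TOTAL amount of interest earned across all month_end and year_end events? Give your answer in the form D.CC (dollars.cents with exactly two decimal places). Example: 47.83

After 1 (withdraw($300)): balance=$200.00 total_interest=$0.00
After 2 (month_end (apply 3% monthly interest)): balance=$206.00 total_interest=$6.00
After 3 (month_end (apply 3% monthly interest)): balance=$212.18 total_interest=$12.18
After 4 (year_end (apply 8% annual interest)): balance=$229.15 total_interest=$29.15
After 5 (month_end (apply 3% monthly interest)): balance=$236.02 total_interest=$36.02
After 6 (month_end (apply 3% monthly interest)): balance=$243.10 total_interest=$43.10
After 7 (deposit($100)): balance=$343.10 total_interest=$43.10
After 8 (month_end (apply 3% monthly interest)): balance=$353.39 total_interest=$53.39
After 9 (month_end (apply 3% monthly interest)): balance=$363.99 total_interest=$63.99
After 10 (month_end (apply 3% monthly interest)): balance=$374.90 total_interest=$74.90

Answer: 74.90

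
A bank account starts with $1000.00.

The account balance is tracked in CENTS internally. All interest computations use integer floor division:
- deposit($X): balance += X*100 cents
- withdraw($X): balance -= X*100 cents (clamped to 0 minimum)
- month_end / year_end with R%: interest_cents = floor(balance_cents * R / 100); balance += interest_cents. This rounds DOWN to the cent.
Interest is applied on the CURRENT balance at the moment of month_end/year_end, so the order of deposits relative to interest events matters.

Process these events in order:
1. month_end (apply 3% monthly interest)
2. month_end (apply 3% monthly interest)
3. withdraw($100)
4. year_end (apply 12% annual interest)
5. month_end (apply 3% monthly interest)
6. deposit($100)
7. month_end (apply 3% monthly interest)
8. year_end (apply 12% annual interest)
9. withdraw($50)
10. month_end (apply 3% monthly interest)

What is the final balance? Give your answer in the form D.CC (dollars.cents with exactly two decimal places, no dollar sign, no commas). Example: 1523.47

Answer: 1384.41

Derivation:
After 1 (month_end (apply 3% monthly interest)): balance=$1030.00 total_interest=$30.00
After 2 (month_end (apply 3% monthly interest)): balance=$1060.90 total_interest=$60.90
After 3 (withdraw($100)): balance=$960.90 total_interest=$60.90
After 4 (year_end (apply 12% annual interest)): balance=$1076.20 total_interest=$176.20
After 5 (month_end (apply 3% monthly interest)): balance=$1108.48 total_interest=$208.48
After 6 (deposit($100)): balance=$1208.48 total_interest=$208.48
After 7 (month_end (apply 3% monthly interest)): balance=$1244.73 total_interest=$244.73
After 8 (year_end (apply 12% annual interest)): balance=$1394.09 total_interest=$394.09
After 9 (withdraw($50)): balance=$1344.09 total_interest=$394.09
After 10 (month_end (apply 3% monthly interest)): balance=$1384.41 total_interest=$434.41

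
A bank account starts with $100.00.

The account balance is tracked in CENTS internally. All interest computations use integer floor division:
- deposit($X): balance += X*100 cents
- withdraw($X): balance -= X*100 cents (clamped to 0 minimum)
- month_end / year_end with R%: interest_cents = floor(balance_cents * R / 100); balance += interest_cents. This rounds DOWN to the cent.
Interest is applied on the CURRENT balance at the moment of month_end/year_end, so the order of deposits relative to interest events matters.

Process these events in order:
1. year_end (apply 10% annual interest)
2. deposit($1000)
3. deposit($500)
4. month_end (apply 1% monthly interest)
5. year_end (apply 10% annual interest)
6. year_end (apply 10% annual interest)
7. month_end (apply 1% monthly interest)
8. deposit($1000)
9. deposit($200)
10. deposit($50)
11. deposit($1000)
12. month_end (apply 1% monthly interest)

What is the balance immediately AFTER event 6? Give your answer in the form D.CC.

Answer: 1967.58

Derivation:
After 1 (year_end (apply 10% annual interest)): balance=$110.00 total_interest=$10.00
After 2 (deposit($1000)): balance=$1110.00 total_interest=$10.00
After 3 (deposit($500)): balance=$1610.00 total_interest=$10.00
After 4 (month_end (apply 1% monthly interest)): balance=$1626.10 total_interest=$26.10
After 5 (year_end (apply 10% annual interest)): balance=$1788.71 total_interest=$188.71
After 6 (year_end (apply 10% annual interest)): balance=$1967.58 total_interest=$367.58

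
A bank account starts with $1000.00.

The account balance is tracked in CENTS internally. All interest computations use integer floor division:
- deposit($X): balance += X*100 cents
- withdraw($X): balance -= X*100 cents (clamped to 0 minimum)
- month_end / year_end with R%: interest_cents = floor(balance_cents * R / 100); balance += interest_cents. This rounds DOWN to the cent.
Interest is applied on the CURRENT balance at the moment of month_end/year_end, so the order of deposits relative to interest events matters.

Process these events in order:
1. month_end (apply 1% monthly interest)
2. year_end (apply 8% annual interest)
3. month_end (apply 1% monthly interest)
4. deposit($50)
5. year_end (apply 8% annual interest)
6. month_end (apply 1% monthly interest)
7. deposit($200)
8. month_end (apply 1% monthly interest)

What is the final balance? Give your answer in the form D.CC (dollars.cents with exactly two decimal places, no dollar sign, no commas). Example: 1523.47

After 1 (month_end (apply 1% monthly interest)): balance=$1010.00 total_interest=$10.00
After 2 (year_end (apply 8% annual interest)): balance=$1090.80 total_interest=$90.80
After 3 (month_end (apply 1% monthly interest)): balance=$1101.70 total_interest=$101.70
After 4 (deposit($50)): balance=$1151.70 total_interest=$101.70
After 5 (year_end (apply 8% annual interest)): balance=$1243.83 total_interest=$193.83
After 6 (month_end (apply 1% monthly interest)): balance=$1256.26 total_interest=$206.26
After 7 (deposit($200)): balance=$1456.26 total_interest=$206.26
After 8 (month_end (apply 1% monthly interest)): balance=$1470.82 total_interest=$220.82

Answer: 1470.82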